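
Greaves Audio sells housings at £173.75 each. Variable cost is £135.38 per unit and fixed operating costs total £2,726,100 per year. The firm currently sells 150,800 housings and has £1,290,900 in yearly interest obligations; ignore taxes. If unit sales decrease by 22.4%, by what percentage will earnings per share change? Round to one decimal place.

At 150,800 units, contribution = 150,800 × £38.37 = £5,786,196.00.
Subtracting fixed costs: EBIT = £5,786,196.00 − £2,726,100 = £3,060,096.00.
After interest of £1,290,900.00, pre-tax earnings = £1,769,196.00.
Degree of combined leverage = contribution ÷ (EBIT − I) = £5,786,196.00 ÷ £1,769,196.00 = 3.2705.
%ΔEPS = DCL × %ΔSales = 3.2705 × -22.4% = -73.3%.

-73.3%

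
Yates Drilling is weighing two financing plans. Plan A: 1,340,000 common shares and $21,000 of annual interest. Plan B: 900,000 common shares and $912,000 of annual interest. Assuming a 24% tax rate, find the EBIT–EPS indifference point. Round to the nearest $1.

$2,734,500

Set EPS_A = EPS_B: (EBIT − $21,000)(1 − 0.24) ÷ 1,340,000 = (EBIT − $912,000)(1 − 0.24) ÷ 900,000.
The (1 − t) factor cancels: (EBIT − 21,000) × 900,000 = (EBIT − 912,000) × 1,340,000.
Solving, EBIT = (912,000·1,340,000 − 21,000·900,000) / (1,340,000 − 900,000) = 1,203,180,000,000 / 440,000 = 2,734,500.00.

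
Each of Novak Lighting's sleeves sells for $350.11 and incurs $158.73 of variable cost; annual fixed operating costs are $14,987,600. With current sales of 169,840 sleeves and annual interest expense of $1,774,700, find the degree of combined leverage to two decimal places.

2.06

Total contribution margin = 169,840 × $191.38 = $32,503,979.20.
Subtracting fixed costs: EBIT = $32,503,979.20 − $14,987,600 = $17,516,379.20. Interest = $1,774,700.00, so EBIT − I = $15,741,679.20.
Degree of total leverage = total CM / (EBIT − interest) = $32,503,979.20 / $15,741,679.20 = 2.0648.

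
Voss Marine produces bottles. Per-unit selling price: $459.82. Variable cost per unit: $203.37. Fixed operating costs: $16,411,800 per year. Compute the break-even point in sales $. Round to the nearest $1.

CM per unit = $459.82 − $203.37 = $256.45; CM ratio = $256.45 / $459.82 = 0.5577.
Break-even revenue = fixed costs × price ÷ CM = $16,411,800 × $459.82 ÷ $256.45 = $29,426,687.

$29,426,687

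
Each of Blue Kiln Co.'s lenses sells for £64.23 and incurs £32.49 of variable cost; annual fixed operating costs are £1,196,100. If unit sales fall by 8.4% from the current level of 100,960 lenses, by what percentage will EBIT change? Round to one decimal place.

Contribution at this volume is 100,960 × £31.74 = £3,204,470.40.
Operating income = contribution − fixed costs = £3,204,470.40 − £1,196,100 = £2,008,370.40.
DOL = contribution ÷ EBIT = £3,204,470.40 ÷ £2,008,370.40 = 1.5956.
%ΔEBIT = DOL × %ΔSales = 1.5956 × -8.4% = -13.4%.

-13.4%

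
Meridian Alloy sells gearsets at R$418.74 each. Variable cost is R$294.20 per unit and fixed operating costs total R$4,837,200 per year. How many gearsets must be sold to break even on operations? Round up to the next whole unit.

38,841 gearsets

Each unit contributes R$418.74 − R$294.20 = R$124.54.
Units to break even: R$4,837,200 ÷ R$124.54 = 38,840.53, rounded up to 38,841.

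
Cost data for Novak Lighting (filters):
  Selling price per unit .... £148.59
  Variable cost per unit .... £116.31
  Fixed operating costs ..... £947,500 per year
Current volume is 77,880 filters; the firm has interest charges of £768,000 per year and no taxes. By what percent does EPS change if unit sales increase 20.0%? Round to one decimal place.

+63.0%

Total contribution margin = 77,880 × £32.28 = £2,513,966.40.
Operating income = contribution − fixed costs = £2,513,966.40 − £947,500 = £1,566,466.40.
Interest = £768,000.00, so EBIT − I = £798,466.40.
DCL = total CM / (EBIT − I) = £2,513,966.40 / £798,466.40 = 3.1485.
%ΔEPS = DCL × %ΔSales = 3.1485 × +20.0% = +63.0%.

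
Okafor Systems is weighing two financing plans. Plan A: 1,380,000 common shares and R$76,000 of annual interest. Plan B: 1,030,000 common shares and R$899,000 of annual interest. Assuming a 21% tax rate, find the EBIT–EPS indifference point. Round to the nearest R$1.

R$3,320,971

Set EPS_A = EPS_B: (EBIT − R$76,000)(1 − 0.21) ÷ 1,380,000 = (EBIT − R$899,000)(1 − 0.21) ÷ 1,030,000.
The (1 − t) factor cancels: (EBIT − 76,000) × 1,030,000 = (EBIT − 899,000) × 1,380,000.
EBIT × (1,380,000 − 1,030,000) = 899,000 × 1,380,000 − 76,000 × 1,030,000 = 1,162,340,000,000, so EBIT = 1,162,340,000,000 ÷ 350,000 = 3,320,971.43.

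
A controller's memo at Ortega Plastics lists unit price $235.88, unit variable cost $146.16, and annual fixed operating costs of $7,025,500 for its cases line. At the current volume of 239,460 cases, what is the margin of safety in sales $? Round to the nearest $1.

Contribution margin per unit = $235.88 − $146.16 = $89.72. Break-even units = $7,025,500 ÷ $89.72 = 78,304.73; break-even revenue = 78,304.73 × $235.88 = $18,470,518.72.
Current sales = 239,460 × $235.88 = $56,483,824.80.
Margin of safety = $56,483,824.80 − $18,470,518.72 = $38,013,306.

$38,013,306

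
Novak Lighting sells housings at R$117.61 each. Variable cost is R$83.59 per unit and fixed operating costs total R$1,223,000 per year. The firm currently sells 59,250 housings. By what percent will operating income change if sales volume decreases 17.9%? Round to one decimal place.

Contribution at this volume is 59,250 × R$34.02 = R$2,015,685.00.
Subtracting fixed costs: EBIT = R$2,015,685.00 − R$1,223,000 = R$792,685.00.
So DOL = total CM / EBIT = R$2,015,685.00 / R$792,685.00 = 2.5429.
Operating income changes by 2.5429 × -17.9% = -45.5%.

-45.5%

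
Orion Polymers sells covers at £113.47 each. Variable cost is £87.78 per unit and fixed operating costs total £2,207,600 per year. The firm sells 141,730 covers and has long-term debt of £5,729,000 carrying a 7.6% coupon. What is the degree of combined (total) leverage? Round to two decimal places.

3.65

Total contribution margin = 141,730 × £25.69 = £3,641,043.70.
Subtracting fixed costs: EBIT = £3,641,043.70 − £2,207,600 = £1,433,443.70. Interest = £435,404.00, so EBIT − I = £998,039.70.
Degree of total leverage = total CM / (EBIT − interest) = £3,641,043.70 / £998,039.70 = 3.6482.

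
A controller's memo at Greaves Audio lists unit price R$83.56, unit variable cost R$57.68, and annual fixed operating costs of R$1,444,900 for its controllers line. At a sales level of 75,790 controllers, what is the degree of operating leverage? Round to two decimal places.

3.80

Contribution at this volume is 75,790 × R$25.88 = R$1,961,445.20.
Operating income = contribution − fixed costs = R$1,961,445.20 − R$1,444,900 = R$516,545.20.
So DOL = total CM / EBIT = R$1,961,445.20 / R$516,545.20 = 3.7972.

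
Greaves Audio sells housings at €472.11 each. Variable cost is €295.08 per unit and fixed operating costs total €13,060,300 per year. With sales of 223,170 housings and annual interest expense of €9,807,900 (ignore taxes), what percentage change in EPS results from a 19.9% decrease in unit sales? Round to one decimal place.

Contribution at this volume is 223,170 × €177.03 = €39,507,785.10.
Operating income = contribution − fixed costs = €39,507,785.10 − €13,060,300 = €26,447,485.10.
After interest of €9,807,900.00, pre-tax earnings = €16,639,585.10.
Degree of combined leverage = contribution ÷ (EBIT − I) = €39,507,785.10 ÷ €16,639,585.10 = 2.3743.
%ΔEPS = DCL × %ΔSales = 2.3743 × -19.9% = -47.2%.

-47.2%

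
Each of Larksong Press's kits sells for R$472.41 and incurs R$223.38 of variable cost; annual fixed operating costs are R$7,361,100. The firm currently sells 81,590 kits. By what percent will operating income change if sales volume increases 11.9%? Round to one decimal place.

Contribution at this volume is 81,590 × R$249.03 = R$20,318,357.70.
Subtracting fixed costs: EBIT = R$20,318,357.70 − R$7,361,100 = R$12,957,257.70.
Degree of operating leverage = R$20,318,357.70 / R$12,957,257.70 = 1.5681.
So EBIT moves 1.5681 × (+11.9%) = +18.7%.

+18.7%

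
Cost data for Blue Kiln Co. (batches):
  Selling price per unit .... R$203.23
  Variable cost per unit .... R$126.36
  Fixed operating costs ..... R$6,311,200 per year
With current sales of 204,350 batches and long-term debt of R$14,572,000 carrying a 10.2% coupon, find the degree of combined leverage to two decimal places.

Total contribution margin = 204,350 × R$76.87 = R$15,708,384.50.
Operating income = contribution − fixed costs = R$15,708,384.50 − R$6,311,200 = R$9,397,184.50. Interest = R$1,486,344.00, so EBIT − I = R$7,910,840.50.
DCL = contribution ÷ (EBIT − I) = R$15,708,384.50 ÷ R$7,910,840.50 = 1.9857.

1.99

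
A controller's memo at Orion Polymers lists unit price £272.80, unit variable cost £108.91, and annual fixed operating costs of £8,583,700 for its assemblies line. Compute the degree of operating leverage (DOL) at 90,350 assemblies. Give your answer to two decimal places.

2.38

Contribution at this volume is 90,350 × £163.89 = £14,807,461.50.
Operating income = contribution − fixed costs = £14,807,461.50 − £8,583,700 = £6,223,761.50.
Degree of operating leverage = £14,807,461.50 / £6,223,761.50 = 2.3792.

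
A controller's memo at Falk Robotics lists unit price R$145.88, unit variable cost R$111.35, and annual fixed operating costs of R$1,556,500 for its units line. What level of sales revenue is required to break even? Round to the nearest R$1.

R$6,575,796

CM per unit = R$145.88 − R$111.35 = R$34.53; CM ratio = R$34.53 / R$145.88 = 0.2367.
Break-even revenue = fixed costs × price ÷ CM = R$1,556,500 × R$145.88 ÷ R$34.53 = R$6,575,796.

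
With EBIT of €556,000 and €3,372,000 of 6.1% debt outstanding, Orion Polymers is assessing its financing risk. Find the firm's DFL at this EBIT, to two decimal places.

Interest = €205,692.00.
DFL = EBIT ÷ (EBIT − I) = €556,000 ÷ (€556,000 − €205,692.00) = €556,000 ÷ €350,308.00 = 1.5872.

1.59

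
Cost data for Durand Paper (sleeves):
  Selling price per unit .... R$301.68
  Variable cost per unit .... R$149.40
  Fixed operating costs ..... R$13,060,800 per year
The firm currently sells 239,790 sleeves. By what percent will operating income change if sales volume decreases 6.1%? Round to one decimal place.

-9.5%

Contribution at this volume is 239,790 × R$152.28 = R$36,515,221.20.
EBIT = R$36,515,221.20 − R$13,060,800 = R$23,454,421.20.
DOL = contribution ÷ EBIT = R$36,515,221.20 ÷ R$23,454,421.20 = 1.5569.
Operating income changes by 1.5569 × -6.1% = -9.5%.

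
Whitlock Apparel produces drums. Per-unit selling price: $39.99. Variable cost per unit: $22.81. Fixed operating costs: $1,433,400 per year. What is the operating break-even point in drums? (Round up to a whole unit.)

83,435 drums

Each unit contributes $39.99 − $22.81 = $17.18.
Break-even volume = fixed costs ÷ CM per unit = $1,433,400 ÷ $17.18 = 83,434.23, so 83,435 drums.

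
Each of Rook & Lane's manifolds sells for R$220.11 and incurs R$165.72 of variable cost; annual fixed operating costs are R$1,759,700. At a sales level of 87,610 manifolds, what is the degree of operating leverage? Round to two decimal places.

1.59

Total contribution margin = 87,610 × R$54.39 = R$4,765,107.90.
Subtracting fixed costs: EBIT = R$4,765,107.90 − R$1,759,700 = R$3,005,407.90.
Degree of operating leverage = R$4,765,107.90 / R$3,005,407.90 = 1.5855.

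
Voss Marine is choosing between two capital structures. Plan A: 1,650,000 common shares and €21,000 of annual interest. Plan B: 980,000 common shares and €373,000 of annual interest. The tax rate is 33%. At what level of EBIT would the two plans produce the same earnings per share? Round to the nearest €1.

€887,866

At indifference, (EBIT − 21,000)(1 − t)/1,650,000 = (EBIT − 373,000)(1 − t)/980,000.
Cancelling (1 − t) and cross-multiplying: 980,000·(EBIT − 21,000) = 1,650,000·(EBIT − 373,000).
EBIT × (1,650,000 − 980,000) = 373,000 × 1,650,000 − 21,000 × 980,000 = 594,870,000,000, so EBIT = 594,870,000,000 ÷ 670,000 = 887,865.67.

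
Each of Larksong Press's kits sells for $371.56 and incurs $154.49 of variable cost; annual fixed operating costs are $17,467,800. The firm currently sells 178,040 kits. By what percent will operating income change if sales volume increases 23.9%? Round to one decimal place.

+43.6%

Contribution at this volume is 178,040 × $217.07 = $38,647,142.80.
Subtracting fixed costs: EBIT = $38,647,142.80 − $17,467,800 = $21,179,342.80.
Degree of operating leverage = $38,647,142.80 / $21,179,342.80 = 1.8248.
Operating income changes by 1.8248 × +23.9% = +43.6%.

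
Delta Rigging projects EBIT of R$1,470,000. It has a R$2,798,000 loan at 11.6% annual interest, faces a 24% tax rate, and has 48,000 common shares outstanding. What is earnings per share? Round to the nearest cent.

Pre-tax income = R$1,470,000 − R$324,568.00 = R$1,145,432.00.
Net income = R$1,145,432.00 × (1 − 0.24) = R$870,528.32.
EPS = R$870,528.32 ÷ 48,000 = R$18.14.

R$18.14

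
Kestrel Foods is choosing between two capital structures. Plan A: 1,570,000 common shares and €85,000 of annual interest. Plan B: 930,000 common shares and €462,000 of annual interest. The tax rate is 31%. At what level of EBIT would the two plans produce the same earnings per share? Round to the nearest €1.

Set EPS_A = EPS_B: (EBIT − €85,000)(1 − 0.31) ÷ 1,570,000 = (EBIT − €462,000)(1 − 0.31) ÷ 930,000.
Cancelling (1 − t) and cross-multiplying: 930,000·(EBIT − 85,000) = 1,570,000·(EBIT − 462,000).
EBIT × (1,570,000 − 930,000) = 462,000 × 1,570,000 − 85,000 × 930,000 = 646,290,000,000, so EBIT = 646,290,000,000 ÷ 640,000 = 1,009,828.12.

€1,009,828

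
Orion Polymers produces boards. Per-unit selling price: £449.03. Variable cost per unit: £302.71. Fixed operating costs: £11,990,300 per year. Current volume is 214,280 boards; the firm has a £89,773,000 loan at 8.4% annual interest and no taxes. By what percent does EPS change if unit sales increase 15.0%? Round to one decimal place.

+39.8%

At 214,280 units, contribution = 214,280 × £146.32 = £31,353,449.60.
Operating income = contribution − fixed costs = £31,353,449.60 − £11,990,300 = £19,363,149.60.
Interest = £7,540,932.00, so EBIT − I = £11,822,217.60.
Degree of combined leverage = contribution ÷ (EBIT − I) = £31,353,449.60 ÷ £11,822,217.60 = 2.6521.
%ΔEPS = DCL × %ΔSales = 2.6521 × +15.0% = +39.8%.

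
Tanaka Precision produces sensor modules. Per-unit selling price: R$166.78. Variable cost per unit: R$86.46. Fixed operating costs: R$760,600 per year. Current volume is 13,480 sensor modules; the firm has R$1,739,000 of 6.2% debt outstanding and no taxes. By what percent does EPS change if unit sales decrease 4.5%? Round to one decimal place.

Total contribution margin = 13,480 × R$80.32 = R$1,082,713.60.
EBIT = R$1,082,713.60 − R$760,600 = R$322,113.60.
Interest = R$107,818.00, so EBIT − I = R$214,295.60.
DCL = total CM / (EBIT − I) = R$1,082,713.60 / R$214,295.60 = 5.0524.
EPS therefore changes by 5.0524 × (-4.5%) = -22.7%.

-22.7%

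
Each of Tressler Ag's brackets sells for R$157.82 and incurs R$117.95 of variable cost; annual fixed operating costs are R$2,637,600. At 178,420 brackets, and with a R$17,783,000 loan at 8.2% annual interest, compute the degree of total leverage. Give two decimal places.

At 178,420 units, contribution = 178,420 × R$39.87 = R$7,113,605.40.
Subtracting fixed costs: EBIT = R$7,113,605.40 − R$2,637,600 = R$4,476,005.40. Interest = R$1,458,206.00.
DOL = R$7,113,605.40 ÷ R$4,476,005.40 = 1.5893; DFL = R$4,476,005.40 ÷ R$3,017,799.40 = 1.4832.
DCL = DOL × DFL = 1.5893 × 1.4832 = 2.3572.

2.36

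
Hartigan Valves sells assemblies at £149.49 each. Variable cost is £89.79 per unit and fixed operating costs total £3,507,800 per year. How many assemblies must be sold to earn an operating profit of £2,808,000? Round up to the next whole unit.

105,793 assemblies

Each unit contributes £149.49 − £89.79 = £59.70.
Units = (FC + target) / CM = (£3,507,800 + £2,808,000) / £59.70 = 105,792.29, so 105,793 assemblies.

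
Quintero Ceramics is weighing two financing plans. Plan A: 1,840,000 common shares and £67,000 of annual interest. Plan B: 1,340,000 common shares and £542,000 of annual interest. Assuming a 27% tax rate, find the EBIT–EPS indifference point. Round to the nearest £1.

£1,815,000

Set EPS_A = EPS_B: (EBIT − £67,000)(1 − 0.27) ÷ 1,840,000 = (EBIT − £542,000)(1 − 0.27) ÷ 1,340,000.
The (1 − t) factor cancels: (EBIT − 67,000) × 1,340,000 = (EBIT − 542,000) × 1,840,000.
EBIT × (1,840,000 − 1,340,000) = 542,000 × 1,840,000 − 67,000 × 1,340,000 = 907,500,000,000, so EBIT = 907,500,000,000 ÷ 500,000 = 1,815,000.00.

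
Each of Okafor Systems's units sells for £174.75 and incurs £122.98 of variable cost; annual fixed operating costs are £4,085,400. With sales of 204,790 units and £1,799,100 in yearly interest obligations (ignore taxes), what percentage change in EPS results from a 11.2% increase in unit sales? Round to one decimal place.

At 204,790 units, contribution = 204,790 × £51.77 = £10,601,978.30.
EBIT = £10,601,978.30 − £4,085,400 = £6,516,578.30.
Interest = £1,799,100.00, so EBIT − I = £4,717,478.30.
DCL = total CM / (EBIT − I) = £10,601,978.30 / £4,717,478.30 = 2.2474.
EPS therefore changes by 2.2474 × (+11.2%) = +25.2%.

+25.2%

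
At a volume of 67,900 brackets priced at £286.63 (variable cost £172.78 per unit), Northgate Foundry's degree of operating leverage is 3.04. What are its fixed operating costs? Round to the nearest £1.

£5,187,515

Total contribution margin = 67,900 × £113.85 = £7,730,415.00.
Since DOL = CM ÷ EBIT, EBIT = £7,730,415.00 ÷ 3.04 = £2,542,899.67.
Fixed costs = CM − EBIT = £7,730,415.00 − £2,542,899.67 = £5,187,515.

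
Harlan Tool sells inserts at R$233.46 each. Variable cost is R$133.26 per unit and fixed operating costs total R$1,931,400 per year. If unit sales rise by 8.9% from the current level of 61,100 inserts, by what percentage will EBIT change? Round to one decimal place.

Total contribution margin = 61,100 × R$100.20 = R$6,122,220.00.
Operating income = contribution − fixed costs = R$6,122,220.00 − R$1,931,400 = R$4,190,820.00.
Degree of operating leverage = R$6,122,220.00 / R$4,190,820.00 = 1.4609.
So EBIT moves 1.4609 × (+8.9%) = +13.0%.

+13.0%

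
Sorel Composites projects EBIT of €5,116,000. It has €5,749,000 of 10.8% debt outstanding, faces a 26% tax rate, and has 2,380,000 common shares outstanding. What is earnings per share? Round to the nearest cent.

€1.40

Pre-tax income = €5,116,000 − €620,892.00 = €4,495,108.00.
Net income = €4,495,108.00 × (1 − 0.26) = €3,326,379.92.
EPS = €3,326,379.92 ÷ 2,380,000 = €1.40.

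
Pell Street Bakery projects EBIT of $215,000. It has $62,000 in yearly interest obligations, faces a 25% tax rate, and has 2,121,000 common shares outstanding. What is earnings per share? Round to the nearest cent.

$0.05

Interest = $62,000.00, so EBT = $215,000 − $62,000.00 = $153,000.00.
After tax at 25%: net income = $153,000.00 × 0.75 = $114,750.00.
EPS = $114,750.00 ÷ 2,121,000 = $0.05.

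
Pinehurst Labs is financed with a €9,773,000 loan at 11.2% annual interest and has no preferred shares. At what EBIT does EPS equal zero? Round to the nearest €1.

Annual interest = 11.2% × €9,773,000 = €1,094,576.00.
With no preferred dividends, EPS = 0 when EBIT exactly covers interest, so the financial break-even EBIT is €1,094,576.00.

€1,094,576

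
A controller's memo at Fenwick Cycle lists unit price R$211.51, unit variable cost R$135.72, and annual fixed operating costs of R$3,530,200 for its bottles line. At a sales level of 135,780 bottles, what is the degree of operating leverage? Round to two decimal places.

1.52

At 135,780 units, contribution = 135,780 × R$75.79 = R$10,290,766.20.
Subtracting fixed costs: EBIT = R$10,290,766.20 − R$3,530,200 = R$6,760,566.20.
So DOL = total CM / EBIT = R$10,290,766.20 / R$6,760,566.20 = 1.5222.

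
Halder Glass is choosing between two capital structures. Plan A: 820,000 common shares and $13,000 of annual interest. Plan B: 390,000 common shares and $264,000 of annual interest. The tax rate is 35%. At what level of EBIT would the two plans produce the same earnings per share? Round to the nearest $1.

At indifference, (EBIT − 13,000)(1 − t)/820,000 = (EBIT − 264,000)(1 − t)/390,000.
Cancelling (1 − t) and cross-multiplying: 390,000·(EBIT − 13,000) = 820,000·(EBIT − 264,000).
EBIT × (820,000 − 390,000) = 264,000 × 820,000 − 13,000 × 390,000 = 211,410,000,000, so EBIT = 211,410,000,000 ÷ 430,000 = 491,651.16.

$491,651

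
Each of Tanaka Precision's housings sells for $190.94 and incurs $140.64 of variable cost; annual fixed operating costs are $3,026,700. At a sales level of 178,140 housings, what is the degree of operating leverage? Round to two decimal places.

Contribution at this volume is 178,140 × $50.30 = $8,960,442.00.
Operating income = contribution − fixed costs = $8,960,442.00 − $3,026,700 = $5,933,742.00.
So DOL = total CM / EBIT = $8,960,442.00 / $5,933,742.00 = 1.5101.

1.51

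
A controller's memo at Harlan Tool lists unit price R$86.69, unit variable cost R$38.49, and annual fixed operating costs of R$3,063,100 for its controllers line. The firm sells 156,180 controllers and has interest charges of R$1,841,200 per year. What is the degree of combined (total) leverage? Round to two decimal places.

2.87

Total contribution margin = 156,180 × R$48.20 = R$7,527,876.00.
Operating income = contribution − fixed costs = R$7,527,876.00 − R$3,063,100 = R$4,464,776.00. Interest = R$1,841,200.00.
DOL = R$7,527,876.00 ÷ R$4,464,776.00 = 1.6861; DFL = R$4,464,776.00 ÷ R$2,623,576.00 = 1.7018.
DCL = DOL × DFL = 1.6861 × 1.7018 = 2.8694.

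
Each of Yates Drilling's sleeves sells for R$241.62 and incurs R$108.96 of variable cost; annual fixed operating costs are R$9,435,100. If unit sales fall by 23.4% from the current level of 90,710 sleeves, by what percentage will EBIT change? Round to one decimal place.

Total contribution margin = 90,710 × R$132.66 = R$12,033,588.60.
Subtracting fixed costs: EBIT = R$12,033,588.60 − R$9,435,100 = R$2,598,488.60.
DOL = contribution ÷ EBIT = R$12,033,588.60 ÷ R$2,598,488.60 = 4.6310.
Operating income changes by 4.6310 × -23.4% = -108.4%.

-108.4%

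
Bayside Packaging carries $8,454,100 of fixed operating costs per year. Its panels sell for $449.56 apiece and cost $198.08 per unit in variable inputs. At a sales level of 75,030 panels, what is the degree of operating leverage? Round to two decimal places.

Contribution at this volume is 75,030 × $251.48 = $18,868,544.40.
Operating income = contribution − fixed costs = $18,868,544.40 − $8,454,100 = $10,414,444.40.
So DOL = total CM / EBIT = $18,868,544.40 / $10,414,444.40 = 1.8118.

1.81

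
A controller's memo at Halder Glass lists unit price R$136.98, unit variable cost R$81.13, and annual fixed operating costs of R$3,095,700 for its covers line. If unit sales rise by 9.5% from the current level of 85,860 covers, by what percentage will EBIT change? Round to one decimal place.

+26.8%

At 85,860 units, contribution = 85,860 × R$55.85 = R$4,795,281.00.
Operating income = contribution − fixed costs = R$4,795,281.00 − R$3,095,700 = R$1,699,581.00.
So DOL = total CM / EBIT = R$4,795,281.00 / R$1,699,581.00 = 2.8214.
Operating income changes by 2.8214 × +9.5% = +26.8%.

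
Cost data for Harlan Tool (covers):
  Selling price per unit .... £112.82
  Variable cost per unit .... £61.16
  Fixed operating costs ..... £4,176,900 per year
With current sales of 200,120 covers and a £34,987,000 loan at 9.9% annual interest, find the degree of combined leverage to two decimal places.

3.83

Contribution at this volume is 200,120 × £51.66 = £10,338,199.20.
Operating income = contribution − fixed costs = £10,338,199.20 − £4,176,900 = £6,161,299.20. Interest = £3,463,713.00, so EBIT − I = £2,697,586.20.
Degree of total leverage = total CM / (EBIT − interest) = £10,338,199.20 / £2,697,586.20 = 3.8324.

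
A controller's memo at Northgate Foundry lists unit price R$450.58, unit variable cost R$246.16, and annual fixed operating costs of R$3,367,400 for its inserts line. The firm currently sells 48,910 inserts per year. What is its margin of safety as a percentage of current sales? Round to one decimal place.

66.3%

Each unit contributes R$450.58 − R$246.16 = R$204.42. Break-even units = R$3,367,400 ÷ R$204.42 = 16,472.95; break-even revenue = 16,472.95 × R$450.58 = R$7,422,380.84.
Current sales = 48,910 × R$450.58 = R$22,037,867.80.
Margin of safety = (R$22,037,867.80 − R$7,422,380.84) ÷ R$22,037,867.80 = 66.3%.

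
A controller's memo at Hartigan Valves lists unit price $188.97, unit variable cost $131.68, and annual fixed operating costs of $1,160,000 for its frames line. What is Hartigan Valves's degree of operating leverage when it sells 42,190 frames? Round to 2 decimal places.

Total contribution margin = 42,190 × $57.29 = $2,417,065.10.
Operating income = contribution − fixed costs = $2,417,065.10 − $1,160,000 = $1,257,065.10.
So DOL = total CM / EBIT = $2,417,065.10 / $1,257,065.10 = 1.9228.

1.92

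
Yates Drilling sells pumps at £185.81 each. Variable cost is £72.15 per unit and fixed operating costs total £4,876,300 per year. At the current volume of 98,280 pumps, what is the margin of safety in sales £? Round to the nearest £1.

Contribution margin per unit = £185.81 − £72.15 = £113.66. Break-even units = £4,876,300 ÷ £113.66 = 42,902.52; break-even revenue = 42,902.52 × £185.81 = £7,971,716.55.
Current sales = 98,280 × £185.81 = £18,261,406.80.
Margin of safety = £18,261,406.80 − £7,971,716.55 = £10,289,690.

£10,289,690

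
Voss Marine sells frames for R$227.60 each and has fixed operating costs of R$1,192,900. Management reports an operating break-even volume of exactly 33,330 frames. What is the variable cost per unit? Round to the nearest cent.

R$191.81

Contribution per unit must be FC / Q = R$1,192,900 / 33,330 = R$35.7906.
Hence VC = price − CM = R$227.60 − R$35.7906 = R$191.81.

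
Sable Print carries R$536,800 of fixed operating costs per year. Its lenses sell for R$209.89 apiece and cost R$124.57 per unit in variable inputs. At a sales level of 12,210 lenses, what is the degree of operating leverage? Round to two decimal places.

At 12,210 units, contribution = 12,210 × R$85.32 = R$1,041,757.20.
Operating income = contribution − fixed costs = R$1,041,757.20 − R$536,800 = R$504,957.20.
Degree of operating leverage = R$1,041,757.20 / R$504,957.20 = 2.0631.

2.06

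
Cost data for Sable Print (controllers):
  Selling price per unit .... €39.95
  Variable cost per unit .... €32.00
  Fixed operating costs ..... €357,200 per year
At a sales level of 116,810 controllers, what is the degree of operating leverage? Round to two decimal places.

At 116,810 units, contribution = 116,810 × €7.95 = €928,639.50.
EBIT = €928,639.50 − €357,200 = €571,439.50.
DOL = contribution ÷ EBIT = €928,639.50 ÷ €571,439.50 = 1.6251.

1.63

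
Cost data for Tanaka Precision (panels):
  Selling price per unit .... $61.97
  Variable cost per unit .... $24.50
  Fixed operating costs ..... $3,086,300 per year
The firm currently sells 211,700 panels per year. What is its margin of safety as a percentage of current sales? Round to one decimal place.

61.1%

Unit CM = price − variable cost = $61.97 − $24.50 = $37.47. Break-even units = $3,086,300 ÷ $37.47 = 82,367.23; break-even revenue = 82,367.23 × $61.97 = $5,104,297.06.
Current sales = 211,700 × $61.97 = $13,119,049.00.
Margin of safety = ($13,119,049.00 − $5,104,297.06) ÷ $13,119,049.00 = 61.1%.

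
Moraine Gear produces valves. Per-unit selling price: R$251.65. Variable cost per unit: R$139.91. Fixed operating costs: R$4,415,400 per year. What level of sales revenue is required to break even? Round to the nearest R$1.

R$9,943,936

Contribution margin per unit = R$251.65 − R$139.91 = R$111.74, a CM ratio of R$111.74 ÷ R$251.65 = 0.4440.
Break-even sales = FC ÷ CM ratio = R$4,415,400 × R$251.65 / R$111.74 = R$9,943,936.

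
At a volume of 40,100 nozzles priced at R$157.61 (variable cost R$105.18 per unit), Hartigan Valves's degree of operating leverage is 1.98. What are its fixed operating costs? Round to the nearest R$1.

R$1,040,603

At 40,100 units, contribution = 40,100 × R$52.43 = R$2,102,443.00.
Since DOL = CM ÷ EBIT, EBIT = R$2,102,443.00 ÷ 1.98 = R$1,061,839.90.
Fixed costs = CM − EBIT = R$2,102,443.00 − R$1,061,839.90 = R$1,040,603.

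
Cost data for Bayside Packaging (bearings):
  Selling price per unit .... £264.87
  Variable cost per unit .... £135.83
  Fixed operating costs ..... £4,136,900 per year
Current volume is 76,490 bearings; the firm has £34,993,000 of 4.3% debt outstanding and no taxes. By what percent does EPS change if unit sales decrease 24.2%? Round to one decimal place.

Contribution at this volume is 76,490 × £129.04 = £9,870,269.60.
EBIT = £9,870,269.60 − £4,136,900 = £5,733,369.60.
Interest = £1,504,699.00, so EBIT − I = £4,228,670.60.
Degree of combined leverage = contribution ÷ (EBIT − I) = £9,870,269.60 ÷ £4,228,670.60 = 2.3341.
EPS therefore changes by 2.3341 × (-24.2%) = -56.5%.

-56.5%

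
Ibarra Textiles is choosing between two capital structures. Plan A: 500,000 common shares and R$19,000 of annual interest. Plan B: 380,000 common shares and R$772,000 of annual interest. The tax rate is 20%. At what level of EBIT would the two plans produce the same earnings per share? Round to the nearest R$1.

At indifference, (EBIT − 19,000)(1 − t)/500,000 = (EBIT − 772,000)(1 − t)/380,000.
The (1 − t) factor cancels: (EBIT − 19,000) × 380,000 = (EBIT − 772,000) × 500,000.
Solving, EBIT = (772,000·500,000 − 19,000·380,000) / (500,000 − 380,000) = 378,780,000,000 / 120,000 = 3,156,500.00.

R$3,156,500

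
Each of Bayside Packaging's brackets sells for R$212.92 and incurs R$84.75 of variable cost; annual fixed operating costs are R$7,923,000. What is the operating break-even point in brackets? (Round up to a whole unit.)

61,817 brackets

Unit CM = price − variable cost = R$212.92 − R$84.75 = R$128.17.
Break-even Q = R$7,923,000 / R$128.17 = 61,816.34 → 61,817 brackets.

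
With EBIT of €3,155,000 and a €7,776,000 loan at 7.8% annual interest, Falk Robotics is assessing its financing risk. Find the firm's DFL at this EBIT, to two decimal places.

Interest = €606,528.00.
Degree of financial leverage = EBIT / (EBIT − interest) = €3,155,000 / €2,548,472.00 = 1.2380.

1.24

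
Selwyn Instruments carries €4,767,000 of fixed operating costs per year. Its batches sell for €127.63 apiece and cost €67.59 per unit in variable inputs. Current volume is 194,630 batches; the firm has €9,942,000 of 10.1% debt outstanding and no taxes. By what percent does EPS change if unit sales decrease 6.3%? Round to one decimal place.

Contribution at this volume is 194,630 × €60.04 = €11,685,585.20.
Operating income = contribution − fixed costs = €11,685,585.20 − €4,767,000 = €6,918,585.20.
After interest of €1,004,142.00, pre-tax earnings = €5,914,443.20.
Degree of combined leverage = contribution ÷ (EBIT − I) = €11,685,585.20 ÷ €5,914,443.20 = 1.9758.
EPS therefore changes by 1.9758 × (-6.3%) = -12.4%.

-12.4%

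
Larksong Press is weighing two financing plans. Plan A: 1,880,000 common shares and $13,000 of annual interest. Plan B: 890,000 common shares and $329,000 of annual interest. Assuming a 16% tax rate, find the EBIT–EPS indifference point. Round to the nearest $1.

Set EPS_A = EPS_B: (EBIT − $13,000)(1 − 0.16) ÷ 1,880,000 = (EBIT − $329,000)(1 − 0.16) ÷ 890,000.
The (1 − t) factor cancels: (EBIT − 13,000) × 890,000 = (EBIT − 329,000) × 1,880,000.
Solving, EBIT = (329,000·1,880,000 − 13,000·890,000) / (1,880,000 − 890,000) = 606,950,000,000 / 990,000 = 613,080.81.

$613,081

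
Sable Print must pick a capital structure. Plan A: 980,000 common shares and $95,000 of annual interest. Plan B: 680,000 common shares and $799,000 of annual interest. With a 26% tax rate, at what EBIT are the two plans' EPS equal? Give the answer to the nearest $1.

$2,394,733

At indifference, (EBIT − 95,000)(1 − t)/980,000 = (EBIT − 799,000)(1 − t)/680,000.
Cancelling (1 − t) and cross-multiplying: 680,000·(EBIT − 95,000) = 980,000·(EBIT − 799,000).
EBIT × (980,000 − 680,000) = 799,000 × 980,000 − 95,000 × 680,000 = 718,420,000,000, so EBIT = 718,420,000,000 ÷ 300,000 = 2,394,733.33.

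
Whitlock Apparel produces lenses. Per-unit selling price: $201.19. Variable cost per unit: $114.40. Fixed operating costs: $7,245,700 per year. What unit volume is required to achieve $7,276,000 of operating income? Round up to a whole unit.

Contribution margin per unit = $201.19 − $114.40 = $86.79.
Units = (FC + target) / CM = ($7,245,700 + $7,276,000) / $86.79 = 167,319.97, so 167,320 lenses.

167,320 lenses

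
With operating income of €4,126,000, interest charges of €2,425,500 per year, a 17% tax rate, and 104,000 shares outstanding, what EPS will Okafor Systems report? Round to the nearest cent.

€13.57

Interest = €2,425,500.00, so EBT = €4,126,000 − €2,425,500.00 = €1,700,500.00.
Net income = €1,700,500.00 × (1 − 0.17) = €1,411,415.00.
Per share: €1,411,415.00 / 104,000 shares = €13.57.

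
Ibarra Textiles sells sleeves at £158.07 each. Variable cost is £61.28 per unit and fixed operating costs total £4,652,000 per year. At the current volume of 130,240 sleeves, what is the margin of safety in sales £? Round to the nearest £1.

£12,989,747

Contribution margin per unit = £158.07 − £61.28 = £96.79. Break-even units = £4,652,000 ÷ £96.79 = 48,062.82; break-even revenue = 48,062.82 × £158.07 = £7,597,289.39.
Current sales = 130,240 × £158.07 = £20,587,036.80.
Margin of safety = £20,587,036.80 − £7,597,289.39 = £12,989,747.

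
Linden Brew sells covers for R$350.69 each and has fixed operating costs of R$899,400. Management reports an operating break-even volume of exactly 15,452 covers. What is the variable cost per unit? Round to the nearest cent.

At break-even, FC = Q × (P − VC), so P − VC = R$899,400 ÷ 15,452 = R$58.2061.
Hence VC = price − CM = R$350.69 − R$58.2061 = R$292.48.

R$292.48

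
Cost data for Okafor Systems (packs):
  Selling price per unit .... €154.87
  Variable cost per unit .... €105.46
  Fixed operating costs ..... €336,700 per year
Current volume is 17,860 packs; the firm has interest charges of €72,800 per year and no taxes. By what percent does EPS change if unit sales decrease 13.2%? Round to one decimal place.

Contribution at this volume is 17,860 × €49.41 = €882,462.60.
Subtracting fixed costs: EBIT = €882,462.60 − €336,700 = €545,762.60.
Interest = €72,800.00, so EBIT − I = €472,962.60.
DCL = total CM / (EBIT − I) = €882,462.60 / €472,962.60 = 1.8658.
EPS therefore changes by 1.8658 × (-13.2%) = -24.6%.

-24.6%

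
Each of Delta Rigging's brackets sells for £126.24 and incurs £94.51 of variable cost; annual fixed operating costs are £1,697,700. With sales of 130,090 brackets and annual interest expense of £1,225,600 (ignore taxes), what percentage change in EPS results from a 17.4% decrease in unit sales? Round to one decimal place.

-59.6%

Total contribution margin = 130,090 × £31.73 = £4,127,755.70.
EBIT = £4,127,755.70 − £1,697,700 = £2,430,055.70.
Interest = £1,225,600.00, so EBIT − I = £1,204,455.70.
Degree of combined leverage = contribution ÷ (EBIT − I) = £4,127,755.70 ÷ £1,204,455.70 = 3.4271.
%ΔEPS = DCL × %ΔSales = 3.4271 × -17.4% = -59.6%.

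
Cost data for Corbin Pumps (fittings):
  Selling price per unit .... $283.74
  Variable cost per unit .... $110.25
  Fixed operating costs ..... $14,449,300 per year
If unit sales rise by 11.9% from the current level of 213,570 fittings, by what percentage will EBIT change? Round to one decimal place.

Total contribution margin = 213,570 × $173.49 = $37,052,259.30.
EBIT = $37,052,259.30 − $14,449,300 = $22,602,959.30.
Degree of operating leverage = $37,052,259.30 / $22,602,959.30 = 1.6393.
Operating income changes by 1.6393 × +11.9% = +19.5%.

+19.5%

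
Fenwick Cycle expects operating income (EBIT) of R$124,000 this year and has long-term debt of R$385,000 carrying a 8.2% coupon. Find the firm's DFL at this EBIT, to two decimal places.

1.34

Annual interest charges come to R$31,570.00.
DFL = EBIT ÷ (EBIT − I) = R$124,000 ÷ (R$124,000 − R$31,570.00) = R$124,000 ÷ R$92,430.00 = 1.3416.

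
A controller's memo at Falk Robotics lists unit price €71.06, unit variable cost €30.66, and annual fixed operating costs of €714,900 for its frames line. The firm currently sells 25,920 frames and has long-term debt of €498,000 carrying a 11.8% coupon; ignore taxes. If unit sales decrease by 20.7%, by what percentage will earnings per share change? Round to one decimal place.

-79.3%

At 25,920 units, contribution = 25,920 × €40.40 = €1,047,168.00.
EBIT = €1,047,168.00 − €714,900 = €332,268.00.
After interest of €58,764.00, pre-tax earnings = €273,504.00.
DCL = total CM / (EBIT − I) = €1,047,168.00 / €273,504.00 = 3.8287.
%ΔEPS = DCL × %ΔSales = 3.8287 × -20.7% = -79.3%.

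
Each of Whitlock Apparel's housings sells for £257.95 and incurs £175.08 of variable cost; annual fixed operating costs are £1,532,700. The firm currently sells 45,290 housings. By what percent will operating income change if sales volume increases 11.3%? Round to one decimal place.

+19.1%

Contribution at this volume is 45,290 × £82.87 = £3,753,182.30.
Operating income = contribution − fixed costs = £3,753,182.30 − £1,532,700 = £2,220,482.30.
So DOL = total CM / EBIT = £3,753,182.30 / £2,220,482.30 = 1.6903.
Operating income changes by 1.6903 × +11.3% = +19.1%.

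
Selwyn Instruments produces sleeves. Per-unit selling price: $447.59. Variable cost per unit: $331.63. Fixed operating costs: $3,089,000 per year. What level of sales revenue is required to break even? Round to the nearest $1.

$11,923,124

CM per unit = $447.59 − $331.63 = $115.96; CM ratio = $115.96 / $447.59 = 0.2591.
Break-even sales = FC ÷ CM ratio = $3,089,000 × $447.59 / $115.96 = $11,923,124.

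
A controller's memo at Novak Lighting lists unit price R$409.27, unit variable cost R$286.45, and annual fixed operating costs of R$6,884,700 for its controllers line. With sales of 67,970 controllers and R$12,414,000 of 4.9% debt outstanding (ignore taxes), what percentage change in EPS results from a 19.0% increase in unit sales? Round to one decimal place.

Contribution at this volume is 67,970 × R$122.82 = R$8,348,075.40.
EBIT = R$8,348,075.40 − R$6,884,700 = R$1,463,375.40.
Interest = R$608,286.00, so EBIT − I = R$855,089.40.
Degree of combined leverage = contribution ÷ (EBIT − I) = R$8,348,075.40 ÷ R$855,089.40 = 9.7628.
EPS therefore changes by 9.7628 × (+19.0%) = +185.5%.

+185.5%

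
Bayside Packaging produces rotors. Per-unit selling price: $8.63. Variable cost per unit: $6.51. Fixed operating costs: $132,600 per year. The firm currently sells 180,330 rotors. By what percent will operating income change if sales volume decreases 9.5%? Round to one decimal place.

-14.5%

Total contribution margin = 180,330 × $2.12 = $382,299.60.
EBIT = $382,299.60 − $132,600 = $249,699.60.
So DOL = total CM / EBIT = $382,299.60 / $249,699.60 = 1.5310.
So EBIT moves 1.5310 × (-9.5%) = -14.5%.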